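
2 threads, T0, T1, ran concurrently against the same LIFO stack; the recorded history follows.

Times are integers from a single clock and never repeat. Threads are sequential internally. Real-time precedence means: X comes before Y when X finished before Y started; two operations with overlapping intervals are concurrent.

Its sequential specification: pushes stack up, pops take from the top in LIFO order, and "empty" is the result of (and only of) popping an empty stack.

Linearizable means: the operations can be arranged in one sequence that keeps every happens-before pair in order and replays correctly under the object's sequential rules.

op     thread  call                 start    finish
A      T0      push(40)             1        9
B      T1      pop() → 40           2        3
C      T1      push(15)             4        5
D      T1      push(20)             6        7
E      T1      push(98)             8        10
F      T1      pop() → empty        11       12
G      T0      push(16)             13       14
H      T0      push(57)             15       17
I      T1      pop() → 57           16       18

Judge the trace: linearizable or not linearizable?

already the first 12 events (up to F's response at time 12) admit no linearization; the first 11 still do
no legal order exists: 5 real-time-consistent candidates over 6 completed LIFO stack operations, all rejected
e.g. A, B, C, D, E, F: illegal at step 6, since F pop() → empty cannot apply there
e.g. B, A, C, D, E, F: illegal at step 1, since B pop() → 40 cannot apply there

not linearizable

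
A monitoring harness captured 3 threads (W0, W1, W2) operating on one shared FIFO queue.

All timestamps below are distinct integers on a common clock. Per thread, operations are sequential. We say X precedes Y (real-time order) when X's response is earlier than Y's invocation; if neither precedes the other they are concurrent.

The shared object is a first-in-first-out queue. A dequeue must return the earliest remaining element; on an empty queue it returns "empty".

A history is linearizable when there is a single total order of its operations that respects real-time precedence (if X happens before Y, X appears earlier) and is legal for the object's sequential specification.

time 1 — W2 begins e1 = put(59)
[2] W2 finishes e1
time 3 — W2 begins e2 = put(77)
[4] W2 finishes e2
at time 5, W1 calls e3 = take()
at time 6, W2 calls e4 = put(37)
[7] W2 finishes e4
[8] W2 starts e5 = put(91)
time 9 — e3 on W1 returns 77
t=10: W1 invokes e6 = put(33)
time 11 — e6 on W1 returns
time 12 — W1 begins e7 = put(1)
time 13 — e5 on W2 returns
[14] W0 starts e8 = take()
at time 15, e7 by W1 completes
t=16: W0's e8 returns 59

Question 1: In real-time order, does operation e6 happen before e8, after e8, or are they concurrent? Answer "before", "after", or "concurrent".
e6 spans [10,11], e8 spans [14,16]
resp(e6)=11 < inv(e8)=14

before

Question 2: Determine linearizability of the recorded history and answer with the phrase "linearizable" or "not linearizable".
cut after 8 events: linearizable; cut after 9 events (e3 responds, time 9): not linearizable
checked exhaustively: 2 real-time-consistent orders of 4 completed operations, zero legal FIFO queue replays
completion choices over the 1 pending operation (e5) were checked; none helps
sample order e1, e2, e3, e4 (pending dropped) stalls at step 3 — e3 take() → 77 has no legal effect
sample order e1, e2, e4, e3 (pending dropped) stalls at step 4 — e3 take() → 77 has no legal effect

not linearizable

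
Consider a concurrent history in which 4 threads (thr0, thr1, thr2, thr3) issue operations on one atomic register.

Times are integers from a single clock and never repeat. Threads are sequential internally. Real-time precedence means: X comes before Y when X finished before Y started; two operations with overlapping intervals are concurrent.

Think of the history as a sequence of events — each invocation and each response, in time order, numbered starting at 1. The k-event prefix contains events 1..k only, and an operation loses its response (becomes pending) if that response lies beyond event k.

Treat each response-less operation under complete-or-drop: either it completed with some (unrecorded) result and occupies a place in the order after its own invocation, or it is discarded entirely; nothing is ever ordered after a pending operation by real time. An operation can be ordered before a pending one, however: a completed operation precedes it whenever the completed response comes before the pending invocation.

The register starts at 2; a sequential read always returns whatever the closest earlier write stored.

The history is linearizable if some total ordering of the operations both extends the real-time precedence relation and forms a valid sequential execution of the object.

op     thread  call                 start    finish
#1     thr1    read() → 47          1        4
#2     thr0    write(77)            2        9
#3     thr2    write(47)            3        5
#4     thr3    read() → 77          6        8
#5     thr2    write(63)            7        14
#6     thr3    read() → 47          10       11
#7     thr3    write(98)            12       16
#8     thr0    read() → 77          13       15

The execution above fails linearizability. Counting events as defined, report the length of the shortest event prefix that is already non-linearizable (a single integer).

11

events 1..10 are still linearizable — one witness is #3, #1, #2, #4:
after step 1 (#3 write(47)): value 47
after step 2 (#1 read() → 47): value 47
after step 3 (#2 write(77)): value 77
after step 4 (#4 read() → 77): value 77
include event 11 — #6 responding at 11 — and every candidate order breaks
include/drop combinations of the 1 pending operation (#5) were all tried; none helps
e.g. #1, #2, #3, #4, #6 (pending dropped): illegal at step 1, since #1 read() → 47 cannot apply there
e.g. #1, #3, #2, #4, #6 (pending dropped): illegal at step 1, since #1 read() → 47 cannot apply there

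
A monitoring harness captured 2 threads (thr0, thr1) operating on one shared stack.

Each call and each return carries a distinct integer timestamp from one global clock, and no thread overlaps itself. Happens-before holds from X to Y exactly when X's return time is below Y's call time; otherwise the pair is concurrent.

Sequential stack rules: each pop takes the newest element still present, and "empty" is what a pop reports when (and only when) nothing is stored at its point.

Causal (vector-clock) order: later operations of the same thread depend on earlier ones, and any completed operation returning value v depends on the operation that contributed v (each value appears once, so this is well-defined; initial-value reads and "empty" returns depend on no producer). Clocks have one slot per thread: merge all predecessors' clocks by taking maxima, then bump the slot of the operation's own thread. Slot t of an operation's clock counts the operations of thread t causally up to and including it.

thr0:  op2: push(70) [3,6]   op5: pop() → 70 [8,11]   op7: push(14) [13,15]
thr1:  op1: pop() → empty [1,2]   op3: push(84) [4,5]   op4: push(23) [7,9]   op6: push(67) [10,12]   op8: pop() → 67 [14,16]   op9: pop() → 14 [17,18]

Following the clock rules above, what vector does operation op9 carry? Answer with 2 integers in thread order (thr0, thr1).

(3, 6)

no predecessors for op1 (invoked 1): thr1 increments from zero → (0, 1)
no predecessors for op2 (invoked 3): thr0 increments from zero → (1, 0)
op3, invoked 4, takes VC(op1)=(0, 1) under max, adds 1 for thr1 → (0, 2)
op5, invoked 8, takes VC(op2)=(1, 0) under max, adds 1 for thr0 → (2, 0)
op4, invoked 7, takes VC(op3)=(0, 2) under max, adds 1 for thr1 → (0, 3)
op7, invoked 13, takes VC(op5)=(2, 0) under max, adds 1 for thr0 → (3, 0)
op6, invoked 10, takes VC(op4)=(0, 3) under max, adds 1 for thr1 → (0, 4)
op8, invoked 14, takes VC(op6)=(0, 4) under max, adds 1 for thr1 → (0, 5)
op9, invoked 17, takes VC(op7)=(3, 0), VC(op8)=(0, 5) under max, adds 1 for thr1 → (3, 6)
target: VC(op9) = (3, 6)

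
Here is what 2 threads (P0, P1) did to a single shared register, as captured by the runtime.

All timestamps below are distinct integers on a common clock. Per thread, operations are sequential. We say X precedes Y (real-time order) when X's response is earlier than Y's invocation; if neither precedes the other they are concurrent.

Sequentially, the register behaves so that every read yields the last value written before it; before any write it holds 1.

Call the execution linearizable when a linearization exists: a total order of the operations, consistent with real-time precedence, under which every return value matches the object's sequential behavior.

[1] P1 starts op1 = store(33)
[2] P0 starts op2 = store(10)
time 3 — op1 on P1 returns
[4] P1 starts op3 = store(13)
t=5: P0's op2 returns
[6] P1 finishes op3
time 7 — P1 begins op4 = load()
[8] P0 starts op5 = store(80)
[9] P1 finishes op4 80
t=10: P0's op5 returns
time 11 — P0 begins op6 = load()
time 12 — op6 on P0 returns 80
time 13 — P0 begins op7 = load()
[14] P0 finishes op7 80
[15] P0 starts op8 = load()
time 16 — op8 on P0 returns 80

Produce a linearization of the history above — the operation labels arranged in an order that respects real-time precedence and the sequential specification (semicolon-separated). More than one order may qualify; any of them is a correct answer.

op1; op2; op3; op5; op4; op6; op7; op8

step 1: op1 store(33) — value 33
step 2: op2 store(10) — value 10
step 3: op3 store(13) — value 13
step 4: op5 store(80) — value 80
step 5: op4 load() → 80 — value 80
step 6: op6 load() → 80 — value 80
step 7: op7 load() → 80 — value 80
step 8: op8 load() → 80 — value 80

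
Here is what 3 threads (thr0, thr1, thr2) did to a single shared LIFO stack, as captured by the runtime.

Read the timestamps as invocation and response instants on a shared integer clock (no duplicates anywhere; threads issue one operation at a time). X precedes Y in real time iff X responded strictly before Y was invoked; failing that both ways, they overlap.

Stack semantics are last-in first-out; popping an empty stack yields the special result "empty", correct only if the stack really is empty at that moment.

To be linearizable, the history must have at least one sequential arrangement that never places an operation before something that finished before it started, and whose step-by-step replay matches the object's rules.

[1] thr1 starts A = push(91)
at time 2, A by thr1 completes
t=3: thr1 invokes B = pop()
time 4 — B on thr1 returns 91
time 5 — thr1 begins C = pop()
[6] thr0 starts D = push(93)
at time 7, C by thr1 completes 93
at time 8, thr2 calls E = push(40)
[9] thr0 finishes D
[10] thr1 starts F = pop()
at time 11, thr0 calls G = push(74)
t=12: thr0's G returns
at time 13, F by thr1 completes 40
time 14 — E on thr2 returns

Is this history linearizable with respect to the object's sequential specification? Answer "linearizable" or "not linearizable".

linearizable

a witness: A, B, D, C, E, F, G
after step 1 (A push(91)): stack <91>
after step 2 (B pop() → 91): stack <>
after step 3 (D push(93)): stack <93>
after step 4 (C pop() → 93): stack <>
after step 5 (E push(40)): stack <40>
after step 6 (F pop() → 40): stack <>
after step 7 (G push(74)): stack <74>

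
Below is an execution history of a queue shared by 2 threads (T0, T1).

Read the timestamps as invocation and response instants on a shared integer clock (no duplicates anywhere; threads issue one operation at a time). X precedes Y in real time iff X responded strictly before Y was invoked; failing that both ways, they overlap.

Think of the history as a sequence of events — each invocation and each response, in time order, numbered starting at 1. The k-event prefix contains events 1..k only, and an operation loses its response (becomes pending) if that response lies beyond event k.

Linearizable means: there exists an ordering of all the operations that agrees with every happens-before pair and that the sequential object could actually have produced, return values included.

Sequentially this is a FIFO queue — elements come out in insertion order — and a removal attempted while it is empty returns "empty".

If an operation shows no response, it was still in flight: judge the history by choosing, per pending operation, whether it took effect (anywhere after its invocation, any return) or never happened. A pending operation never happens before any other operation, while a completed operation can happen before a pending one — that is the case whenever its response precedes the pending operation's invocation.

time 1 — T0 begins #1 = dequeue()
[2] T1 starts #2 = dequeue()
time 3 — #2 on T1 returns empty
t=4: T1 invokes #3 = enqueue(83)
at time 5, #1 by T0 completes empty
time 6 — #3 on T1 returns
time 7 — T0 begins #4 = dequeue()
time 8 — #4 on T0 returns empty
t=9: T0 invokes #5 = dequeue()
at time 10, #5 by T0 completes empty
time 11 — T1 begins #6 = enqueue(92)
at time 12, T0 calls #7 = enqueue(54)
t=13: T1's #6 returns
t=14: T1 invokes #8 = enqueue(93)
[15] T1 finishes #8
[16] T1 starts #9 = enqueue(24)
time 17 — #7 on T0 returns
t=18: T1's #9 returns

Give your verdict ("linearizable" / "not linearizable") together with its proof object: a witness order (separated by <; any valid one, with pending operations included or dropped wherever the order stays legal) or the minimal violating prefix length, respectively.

not linearizable — minimal violating prefix: 8 events

cut after 7 events: linearizable; cut after 8 events (#4 responds, time 8): not linearizable
the 4 completed operations admit 3 real-time orders; each fails the queue replay
take #1, #2, #3, #4: step 4 already fails, because #4 dequeue() → empty cannot occur there
take #2, #1, #3, #4: step 4 already fails, because #4 dequeue() → empty cannot occur there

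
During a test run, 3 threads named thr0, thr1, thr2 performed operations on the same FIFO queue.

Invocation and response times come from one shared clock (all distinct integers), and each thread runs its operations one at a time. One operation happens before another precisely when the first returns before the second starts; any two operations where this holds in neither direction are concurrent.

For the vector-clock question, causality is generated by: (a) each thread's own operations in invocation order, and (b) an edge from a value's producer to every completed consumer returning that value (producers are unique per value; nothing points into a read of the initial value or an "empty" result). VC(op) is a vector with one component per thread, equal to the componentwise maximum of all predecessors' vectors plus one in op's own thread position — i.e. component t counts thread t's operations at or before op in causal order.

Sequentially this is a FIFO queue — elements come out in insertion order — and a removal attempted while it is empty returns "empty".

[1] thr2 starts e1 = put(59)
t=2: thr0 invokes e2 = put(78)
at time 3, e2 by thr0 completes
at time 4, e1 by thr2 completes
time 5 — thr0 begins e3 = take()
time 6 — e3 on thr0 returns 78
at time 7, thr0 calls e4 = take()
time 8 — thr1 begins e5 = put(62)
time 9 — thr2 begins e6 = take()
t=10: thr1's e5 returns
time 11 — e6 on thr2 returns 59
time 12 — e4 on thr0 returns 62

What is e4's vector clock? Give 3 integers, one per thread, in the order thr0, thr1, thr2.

(3, 1, 0)

VC(e1, invoked at 1): no causal predecessors; +1 on thr2 → (0, 0, 1)
VC(e5, invoked at 8): no causal predecessors; +1 on thr1 → (0, 1, 0)
VC(e2, invoked at 2): no causal predecessors; +1 on thr0 → (1, 0, 0)
merge at e6 (invoked 9): VC(e1)=(0, 0, 1), own-thread bump on thr2 → (0, 0, 2)
merge at e3 (invoked 5): VC(e2)=(1, 0, 0), own-thread bump on thr0 → (2, 0, 0)
merge at e4 (invoked 7): VC(e3)=(2, 0, 0), VC(e5)=(0, 1, 0), own-thread bump on thr0 → (3, 1, 0)
target: VC(e4) = (3, 1, 0)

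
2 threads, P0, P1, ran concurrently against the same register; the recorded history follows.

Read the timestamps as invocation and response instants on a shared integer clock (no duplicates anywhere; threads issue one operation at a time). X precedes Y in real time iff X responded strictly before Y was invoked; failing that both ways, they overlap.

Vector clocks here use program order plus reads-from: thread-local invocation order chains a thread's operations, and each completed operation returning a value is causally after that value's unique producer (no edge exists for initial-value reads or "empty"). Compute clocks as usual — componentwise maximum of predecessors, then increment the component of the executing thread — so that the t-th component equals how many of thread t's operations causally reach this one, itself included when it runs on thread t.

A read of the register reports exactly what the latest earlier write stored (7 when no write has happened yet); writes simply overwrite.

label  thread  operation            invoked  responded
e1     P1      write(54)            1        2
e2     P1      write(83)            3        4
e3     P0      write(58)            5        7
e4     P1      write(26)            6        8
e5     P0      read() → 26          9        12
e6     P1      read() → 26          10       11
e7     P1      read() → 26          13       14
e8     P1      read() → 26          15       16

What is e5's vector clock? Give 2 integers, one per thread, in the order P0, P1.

(2, 3)

e1 (invocation 1): nothing precedes it; P1's component alone gives (0, 1)
e3 (invocation 5): nothing precedes it; P0's component alone gives (1, 0)
VC(e2, invoked at 3): max of VC(e1)=(0, 1), then +1 on thread P1 → (0, 2)
VC(e4, invoked at 6): max of VC(e2)=(0, 2), then +1 on thread P1 → (0, 3)
VC(e6, invoked at 10): max of VC(e4)=(0, 3), then +1 on thread P1 → (0, 4)
VC(e7, invoked at 13): max of VC(e4)=(0, 3), VC(e6)=(0, 4), then +1 on thread P1 → (0, 5)
VC(e5, invoked at 9): max of VC(e3)=(1, 0), VC(e4)=(0, 3), then +1 on thread P0 → (2, 3)
VC(e8, invoked at 15): max of VC(e4)=(0, 3), VC(e7)=(0, 5), then +1 on thread P1 → (0, 6)
target: VC(e5) = (2, 3)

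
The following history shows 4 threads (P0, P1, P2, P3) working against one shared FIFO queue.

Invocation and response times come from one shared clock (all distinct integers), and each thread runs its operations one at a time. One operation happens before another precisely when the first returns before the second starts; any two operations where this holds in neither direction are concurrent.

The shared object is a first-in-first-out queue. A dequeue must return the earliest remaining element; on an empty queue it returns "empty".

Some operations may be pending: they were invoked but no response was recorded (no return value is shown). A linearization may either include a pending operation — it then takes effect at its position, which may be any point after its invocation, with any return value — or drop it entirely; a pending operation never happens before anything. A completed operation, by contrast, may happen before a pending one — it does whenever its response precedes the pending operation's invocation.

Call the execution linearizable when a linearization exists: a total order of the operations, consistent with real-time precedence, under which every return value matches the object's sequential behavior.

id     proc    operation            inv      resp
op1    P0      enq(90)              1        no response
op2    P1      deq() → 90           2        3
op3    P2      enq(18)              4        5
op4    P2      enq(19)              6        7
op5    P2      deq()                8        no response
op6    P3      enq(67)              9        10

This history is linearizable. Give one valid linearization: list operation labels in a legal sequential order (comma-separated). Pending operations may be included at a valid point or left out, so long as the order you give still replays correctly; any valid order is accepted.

op1, op2, op3, op4, op5, op6

1. op1 enq(90) (pending, included), leaving queue <90>
2. op2 deq() → 90, leaving queue <>
3. op3 enq(18), leaving queue <18>
4. op4 enq(19), leaving queue <18,19>
5. op5 deq() (pending, included), leaving queue <19>
6. op6 enq(67), leaving queue <19,67>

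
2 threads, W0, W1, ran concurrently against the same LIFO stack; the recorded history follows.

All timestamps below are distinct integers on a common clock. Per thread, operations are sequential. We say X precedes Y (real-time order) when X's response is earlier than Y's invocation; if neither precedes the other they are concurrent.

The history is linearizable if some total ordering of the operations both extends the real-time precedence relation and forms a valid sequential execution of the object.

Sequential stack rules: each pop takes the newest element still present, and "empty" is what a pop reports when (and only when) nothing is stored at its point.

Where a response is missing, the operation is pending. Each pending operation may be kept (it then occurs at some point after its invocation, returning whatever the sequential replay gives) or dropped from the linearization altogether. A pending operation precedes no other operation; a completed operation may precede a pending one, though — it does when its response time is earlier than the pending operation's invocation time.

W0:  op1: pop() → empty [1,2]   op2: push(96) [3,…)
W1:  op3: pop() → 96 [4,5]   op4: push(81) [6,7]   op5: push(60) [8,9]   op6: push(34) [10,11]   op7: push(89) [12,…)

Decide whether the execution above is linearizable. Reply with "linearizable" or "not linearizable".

witness order: op1, op2, op3, op4, op5, op6
1. op1 pop() → empty, leaving stack <>
2. op2 push(96) (pending, included), leaving stack <96>
3. op3 pop() → 96, leaving stack <>
4. op4 push(81), leaving stack <81>
5. op5 push(60), leaving stack <81,60>
6. op6 push(34), leaving stack <81,60,34>

linearizable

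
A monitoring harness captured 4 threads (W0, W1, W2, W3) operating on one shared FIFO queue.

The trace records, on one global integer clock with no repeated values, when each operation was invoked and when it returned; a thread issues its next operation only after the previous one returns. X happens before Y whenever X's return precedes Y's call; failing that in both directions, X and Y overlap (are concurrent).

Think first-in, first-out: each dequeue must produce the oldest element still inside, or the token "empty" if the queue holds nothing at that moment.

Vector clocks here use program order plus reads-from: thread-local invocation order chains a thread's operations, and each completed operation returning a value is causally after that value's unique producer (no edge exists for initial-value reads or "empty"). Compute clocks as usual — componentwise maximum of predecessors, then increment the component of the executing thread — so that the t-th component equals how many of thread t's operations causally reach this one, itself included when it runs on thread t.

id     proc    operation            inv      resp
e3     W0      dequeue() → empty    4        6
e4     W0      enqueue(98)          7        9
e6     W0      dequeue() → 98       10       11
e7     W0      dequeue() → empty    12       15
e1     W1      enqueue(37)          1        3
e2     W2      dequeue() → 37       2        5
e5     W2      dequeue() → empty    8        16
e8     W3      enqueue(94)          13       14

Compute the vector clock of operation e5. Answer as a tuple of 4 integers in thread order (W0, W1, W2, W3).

(0, 1, 2, 0)

no predecessors for e8 (invoked 13): W3 increments from zero → (0, 0, 0, 1)
no predecessors for e1 (invoked 1): W1 increments from zero → (0, 1, 0, 0)
no predecessors for e3 (invoked 4): W0 increments from zero → (1, 0, 0, 0)
from VC(e1)=(0, 1, 0, 0), e2 (invoked 2) maxes components and bumps W2 → (0, 1, 1, 0)
from VC(e3)=(1, 0, 0, 0), e4 (invoked 7) maxes components and bumps W0 → (2, 0, 0, 0)
from VC(e2)=(0, 1, 1, 0), e5 (invoked 8) maxes components and bumps W2 → (0, 1, 2, 0)
from VC(e4)=(2, 0, 0, 0), e6 (invoked 10) maxes components and bumps W0 → (3, 0, 0, 0)
from VC(e6)=(3, 0, 0, 0), e7 (invoked 12) maxes components and bumps W0 → (4, 0, 0, 0)
target: VC(e5) = (0, 1, 2, 0)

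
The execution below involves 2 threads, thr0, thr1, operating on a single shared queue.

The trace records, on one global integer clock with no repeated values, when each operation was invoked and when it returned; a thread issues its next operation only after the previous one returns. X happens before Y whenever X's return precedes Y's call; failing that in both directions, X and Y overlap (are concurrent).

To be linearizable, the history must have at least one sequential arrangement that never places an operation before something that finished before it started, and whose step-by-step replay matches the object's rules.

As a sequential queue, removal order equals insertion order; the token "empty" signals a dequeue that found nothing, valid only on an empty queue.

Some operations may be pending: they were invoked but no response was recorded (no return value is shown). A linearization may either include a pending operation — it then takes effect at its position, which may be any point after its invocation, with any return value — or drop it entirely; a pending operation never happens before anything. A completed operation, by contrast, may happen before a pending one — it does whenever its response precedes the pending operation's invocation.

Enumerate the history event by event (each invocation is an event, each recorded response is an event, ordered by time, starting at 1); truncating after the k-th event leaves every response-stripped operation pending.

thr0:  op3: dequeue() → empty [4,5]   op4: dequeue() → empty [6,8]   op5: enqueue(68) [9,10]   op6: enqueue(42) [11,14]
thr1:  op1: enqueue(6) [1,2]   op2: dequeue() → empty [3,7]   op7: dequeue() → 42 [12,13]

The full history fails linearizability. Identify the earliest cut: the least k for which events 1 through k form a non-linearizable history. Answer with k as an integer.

one valid order for events 1..6 is op1, op2, op3:
1. op1 enqueue(6), leaving queue <6>
2. op2 dequeue() (pending, included), leaving queue <>
3. op3 dequeue() → empty, leaving queue <>
event 7 — op2's response, time 7 — after it, nothing linearizes
every completion of the 1 pending operation (op4) was checked; none linearizes
sample order op1, op2, op3 (pending dropped) stalls at step 2 — op2 dequeue() → empty has no legal effect
sample order op1, op3, op2 (pending dropped) stalls at step 2 — op3 dequeue() → empty has no legal effect

7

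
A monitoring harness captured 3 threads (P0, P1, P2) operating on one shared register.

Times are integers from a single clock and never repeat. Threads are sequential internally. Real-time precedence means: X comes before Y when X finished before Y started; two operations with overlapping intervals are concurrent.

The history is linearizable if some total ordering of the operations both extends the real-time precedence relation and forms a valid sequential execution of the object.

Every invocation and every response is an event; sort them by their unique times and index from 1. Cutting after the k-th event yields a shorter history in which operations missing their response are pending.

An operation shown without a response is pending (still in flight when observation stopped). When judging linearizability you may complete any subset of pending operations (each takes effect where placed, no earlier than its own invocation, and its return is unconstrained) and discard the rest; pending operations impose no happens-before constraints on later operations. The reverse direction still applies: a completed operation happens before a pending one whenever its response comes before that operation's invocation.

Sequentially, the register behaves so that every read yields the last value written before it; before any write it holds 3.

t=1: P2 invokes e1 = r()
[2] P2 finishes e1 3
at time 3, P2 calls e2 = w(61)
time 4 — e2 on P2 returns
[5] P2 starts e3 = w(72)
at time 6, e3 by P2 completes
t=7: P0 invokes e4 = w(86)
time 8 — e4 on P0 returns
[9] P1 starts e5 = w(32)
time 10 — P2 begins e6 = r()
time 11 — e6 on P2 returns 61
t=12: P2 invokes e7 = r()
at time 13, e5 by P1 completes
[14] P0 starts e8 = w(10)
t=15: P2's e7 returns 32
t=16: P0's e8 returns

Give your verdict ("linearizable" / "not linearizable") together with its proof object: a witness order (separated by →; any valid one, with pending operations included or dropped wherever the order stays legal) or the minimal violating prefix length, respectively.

not linearizable — minimal violating prefix: 11 events

prefix check: 1..10 passes, 1..11 fails once e6's time-11 response joins
a single order respects real time; the 5 completed register operations fail replay along it
including or dropping the 1 pending operation (e5) in any combination fails
one such order, e1, e2, e3, e4, e6 (pending dropped), breaks at step 5 where e6 r() → 61 is illegal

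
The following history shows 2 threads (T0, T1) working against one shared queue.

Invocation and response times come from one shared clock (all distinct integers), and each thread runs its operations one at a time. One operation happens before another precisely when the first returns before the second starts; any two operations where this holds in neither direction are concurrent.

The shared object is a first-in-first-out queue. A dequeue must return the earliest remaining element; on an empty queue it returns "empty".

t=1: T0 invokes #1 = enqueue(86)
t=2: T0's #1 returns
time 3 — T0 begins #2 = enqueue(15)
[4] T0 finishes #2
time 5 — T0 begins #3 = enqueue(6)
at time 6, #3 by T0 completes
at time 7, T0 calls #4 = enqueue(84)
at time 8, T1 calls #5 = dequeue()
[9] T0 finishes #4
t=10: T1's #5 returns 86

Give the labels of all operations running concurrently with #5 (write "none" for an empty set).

#4

#5 spans [8,10]: anything still running between times 8 and 10 counts as concurrent
#1 [1,2]: before
#2 [3,4]: before
#3 [5,6]: before
#4 [7,9]: concurrent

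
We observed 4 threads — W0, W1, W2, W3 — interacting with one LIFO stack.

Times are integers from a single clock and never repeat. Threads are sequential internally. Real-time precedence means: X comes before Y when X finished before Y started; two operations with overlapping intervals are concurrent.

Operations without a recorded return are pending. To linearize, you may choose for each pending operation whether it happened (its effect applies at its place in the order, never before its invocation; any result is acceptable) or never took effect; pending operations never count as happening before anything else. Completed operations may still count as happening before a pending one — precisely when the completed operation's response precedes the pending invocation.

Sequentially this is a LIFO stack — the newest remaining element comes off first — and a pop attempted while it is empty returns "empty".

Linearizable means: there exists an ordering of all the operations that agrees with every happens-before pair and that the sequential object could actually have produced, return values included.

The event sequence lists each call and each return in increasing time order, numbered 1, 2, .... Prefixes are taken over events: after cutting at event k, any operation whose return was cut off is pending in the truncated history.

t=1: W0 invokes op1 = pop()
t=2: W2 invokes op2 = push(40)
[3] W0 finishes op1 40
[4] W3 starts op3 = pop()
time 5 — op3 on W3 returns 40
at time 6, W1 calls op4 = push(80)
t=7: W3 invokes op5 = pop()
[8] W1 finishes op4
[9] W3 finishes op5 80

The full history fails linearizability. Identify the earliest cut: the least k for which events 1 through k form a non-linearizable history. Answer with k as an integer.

events 1..4 are linearizable, e.g. via op2, op1:
step 1: op2 push(40) (pending, included) — stack <40>
step 2: op1 pop() → 40 — stack <>
event 5 — op3's response, time 5 — after it, nothing linearizes
include/drop combinations of the 1 pending operation (op2) were all tried; none helps
sample order op1, op3 (pending dropped) stalls at step 1 — op1 pop() → 40 has no legal effect

5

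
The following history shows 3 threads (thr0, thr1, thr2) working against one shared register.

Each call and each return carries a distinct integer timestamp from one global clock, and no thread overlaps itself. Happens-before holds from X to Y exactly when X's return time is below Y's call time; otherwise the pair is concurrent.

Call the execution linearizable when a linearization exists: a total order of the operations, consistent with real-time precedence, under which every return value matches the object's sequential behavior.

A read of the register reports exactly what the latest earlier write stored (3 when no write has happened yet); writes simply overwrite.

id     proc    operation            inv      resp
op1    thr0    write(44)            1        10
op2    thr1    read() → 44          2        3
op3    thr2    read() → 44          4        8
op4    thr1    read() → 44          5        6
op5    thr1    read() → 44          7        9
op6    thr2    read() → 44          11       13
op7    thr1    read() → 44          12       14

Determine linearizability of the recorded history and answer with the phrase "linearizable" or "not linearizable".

linearizable

one valid linearization: op1, op2, op3, op4, op5, op6, op7
1. op1 write(44), leaving value 44
2. op2 read() → 44, leaving value 44
3. op3 read() → 44, leaving value 44
4. op4 read() → 44, leaving value 44
5. op5 read() → 44, leaving value 44
6. op6 read() → 44, leaving value 44
7. op7 read() → 44, leaving value 44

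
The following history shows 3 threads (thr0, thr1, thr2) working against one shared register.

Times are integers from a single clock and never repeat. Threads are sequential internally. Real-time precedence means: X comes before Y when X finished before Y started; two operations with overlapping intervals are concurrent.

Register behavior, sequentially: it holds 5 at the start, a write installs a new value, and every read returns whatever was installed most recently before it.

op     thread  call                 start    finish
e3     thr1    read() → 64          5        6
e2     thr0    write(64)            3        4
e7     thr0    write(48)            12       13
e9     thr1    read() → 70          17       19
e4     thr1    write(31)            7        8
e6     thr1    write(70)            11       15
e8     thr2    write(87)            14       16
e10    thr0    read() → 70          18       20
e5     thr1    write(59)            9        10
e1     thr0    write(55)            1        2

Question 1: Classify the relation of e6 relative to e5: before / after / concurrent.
Answer: after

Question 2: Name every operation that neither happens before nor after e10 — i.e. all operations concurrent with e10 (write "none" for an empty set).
Answer: e9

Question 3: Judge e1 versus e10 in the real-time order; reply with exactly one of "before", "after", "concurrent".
Answer: before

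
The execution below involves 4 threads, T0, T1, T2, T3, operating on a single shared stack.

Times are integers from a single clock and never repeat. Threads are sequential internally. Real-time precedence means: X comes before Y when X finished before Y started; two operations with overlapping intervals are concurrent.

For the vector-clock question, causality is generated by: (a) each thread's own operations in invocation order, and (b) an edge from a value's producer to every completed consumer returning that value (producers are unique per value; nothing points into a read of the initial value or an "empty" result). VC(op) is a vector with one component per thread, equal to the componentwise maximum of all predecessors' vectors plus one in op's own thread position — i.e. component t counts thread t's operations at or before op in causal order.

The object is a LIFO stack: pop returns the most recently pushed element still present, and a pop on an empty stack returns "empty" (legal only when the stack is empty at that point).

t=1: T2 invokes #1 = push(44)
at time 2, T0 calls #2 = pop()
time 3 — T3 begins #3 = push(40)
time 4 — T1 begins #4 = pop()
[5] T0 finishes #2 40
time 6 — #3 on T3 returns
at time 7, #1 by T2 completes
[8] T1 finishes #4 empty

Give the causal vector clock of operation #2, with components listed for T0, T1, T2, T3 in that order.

#3, invoked 3, has no incoming edges; only T3's bump applies → (0, 0, 0, 1)
#1, invoked 1, has no incoming edges; only T2's bump applies → (0, 0, 1, 0)
#4, invoked 4, has no incoming edges; only T1's bump applies → (0, 1, 0, 0)
VC(#2, invoked at 2): max of VC(#3)=(0, 0, 0, 1), then +1 on thread T0 → (1, 0, 0, 1)
target: VC(#2) = (1, 0, 0, 1)

(1, 0, 0, 1)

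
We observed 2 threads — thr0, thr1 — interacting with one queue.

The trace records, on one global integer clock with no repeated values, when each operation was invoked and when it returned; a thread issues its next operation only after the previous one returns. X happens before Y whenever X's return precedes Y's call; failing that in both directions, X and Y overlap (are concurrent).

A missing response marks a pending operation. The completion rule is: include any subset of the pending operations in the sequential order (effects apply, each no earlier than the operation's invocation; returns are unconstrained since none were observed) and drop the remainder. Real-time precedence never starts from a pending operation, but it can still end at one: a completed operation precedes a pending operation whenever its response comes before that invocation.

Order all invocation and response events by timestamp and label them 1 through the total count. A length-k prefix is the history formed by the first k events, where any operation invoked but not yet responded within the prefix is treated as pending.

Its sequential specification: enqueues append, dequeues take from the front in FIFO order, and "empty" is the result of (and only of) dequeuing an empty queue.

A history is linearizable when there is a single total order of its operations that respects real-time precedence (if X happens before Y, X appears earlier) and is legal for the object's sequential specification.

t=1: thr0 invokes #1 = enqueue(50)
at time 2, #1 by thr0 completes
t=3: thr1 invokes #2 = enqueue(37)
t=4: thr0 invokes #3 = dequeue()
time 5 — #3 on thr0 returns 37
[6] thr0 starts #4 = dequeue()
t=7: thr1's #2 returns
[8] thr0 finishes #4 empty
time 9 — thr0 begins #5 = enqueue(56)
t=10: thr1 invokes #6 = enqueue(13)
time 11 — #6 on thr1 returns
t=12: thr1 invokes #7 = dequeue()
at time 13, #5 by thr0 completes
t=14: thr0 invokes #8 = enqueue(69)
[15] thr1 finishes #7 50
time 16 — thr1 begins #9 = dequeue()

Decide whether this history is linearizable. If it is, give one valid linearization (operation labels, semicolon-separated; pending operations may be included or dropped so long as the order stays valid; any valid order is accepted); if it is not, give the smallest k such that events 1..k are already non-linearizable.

not linearizable — minimal violating prefix: 5 events

cut after 4 events: linearizable; cut after 5 events (#3 responds, time 5): not linearizable
exhaustive check: the 2 completed queue ops admit one real-time order; illegal
every completion of the 1 pending operation (#2) was checked; none linearizes
take #1, #3 (pending dropped): step 2 already fails, because #3 dequeue() → 37 cannot occur there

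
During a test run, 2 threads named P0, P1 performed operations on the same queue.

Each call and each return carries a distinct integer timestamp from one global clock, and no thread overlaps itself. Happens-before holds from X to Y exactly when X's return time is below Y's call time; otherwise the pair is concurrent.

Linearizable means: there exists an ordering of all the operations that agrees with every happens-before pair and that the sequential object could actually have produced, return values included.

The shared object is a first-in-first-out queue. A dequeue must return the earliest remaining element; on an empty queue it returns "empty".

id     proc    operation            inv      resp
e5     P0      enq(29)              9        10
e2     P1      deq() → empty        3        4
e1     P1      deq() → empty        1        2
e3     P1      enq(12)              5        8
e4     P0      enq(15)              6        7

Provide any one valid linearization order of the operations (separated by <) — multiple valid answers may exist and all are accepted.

e1 < e2 < e3 < e4 < e5

after step 1 (e1 deq() → empty): queue <>
after step 2 (e2 deq() → empty): queue <>
after step 3 (e3 enq(12)): queue <12>
after step 4 (e4 enq(15)): queue <12,15>
after step 5 (e5 enq(29)): queue <12,15,29>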